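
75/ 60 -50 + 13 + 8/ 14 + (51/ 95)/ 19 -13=-2433517/ 50540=-48.15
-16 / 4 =-4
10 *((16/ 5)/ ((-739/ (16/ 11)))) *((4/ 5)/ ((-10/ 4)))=4096/ 203225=0.02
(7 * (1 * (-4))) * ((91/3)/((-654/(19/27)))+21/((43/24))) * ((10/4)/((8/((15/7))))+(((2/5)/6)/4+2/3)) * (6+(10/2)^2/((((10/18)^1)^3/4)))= -29714141539607/113894100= -260892.72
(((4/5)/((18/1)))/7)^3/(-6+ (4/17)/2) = -34/781396875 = -0.00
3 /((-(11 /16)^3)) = -12288 /1331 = -9.23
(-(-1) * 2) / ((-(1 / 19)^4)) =-260642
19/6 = 3.17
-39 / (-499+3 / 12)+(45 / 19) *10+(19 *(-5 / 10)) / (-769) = 24316111 / 1022770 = 23.77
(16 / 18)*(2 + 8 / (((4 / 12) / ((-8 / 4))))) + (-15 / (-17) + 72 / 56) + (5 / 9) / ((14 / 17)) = -9055 / 238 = -38.05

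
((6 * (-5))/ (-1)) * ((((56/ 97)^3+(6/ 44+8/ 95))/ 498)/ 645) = 262593231/ 6807819568330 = 0.00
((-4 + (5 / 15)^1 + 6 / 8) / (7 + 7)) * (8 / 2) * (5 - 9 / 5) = -8 / 3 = -2.67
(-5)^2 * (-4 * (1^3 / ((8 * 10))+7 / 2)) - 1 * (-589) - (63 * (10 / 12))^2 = -5037 / 2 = -2518.50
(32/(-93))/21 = -32/1953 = -0.02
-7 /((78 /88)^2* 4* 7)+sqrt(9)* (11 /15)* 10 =32978 /1521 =21.68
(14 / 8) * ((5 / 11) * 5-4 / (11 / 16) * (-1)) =623 / 44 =14.16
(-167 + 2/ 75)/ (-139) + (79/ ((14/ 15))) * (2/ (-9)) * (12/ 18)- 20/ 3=-3941767/ 218925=-18.01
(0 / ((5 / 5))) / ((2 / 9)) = 0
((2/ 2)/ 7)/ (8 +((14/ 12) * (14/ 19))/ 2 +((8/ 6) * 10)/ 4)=38/ 3129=0.01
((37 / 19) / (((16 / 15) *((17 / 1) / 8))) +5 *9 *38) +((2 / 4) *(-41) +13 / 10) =5464059 / 3230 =1691.66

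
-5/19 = -0.26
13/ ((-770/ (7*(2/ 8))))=-13/ 440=-0.03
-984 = -984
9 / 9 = 1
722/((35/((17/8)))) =6137/140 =43.84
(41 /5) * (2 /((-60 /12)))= -82 /25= -3.28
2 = 2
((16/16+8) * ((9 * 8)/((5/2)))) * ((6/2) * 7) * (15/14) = 5832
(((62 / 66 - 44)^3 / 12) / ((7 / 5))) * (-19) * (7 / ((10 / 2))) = 54517487759 / 431244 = 126419.12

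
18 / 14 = 9 / 7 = 1.29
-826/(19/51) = -42126/19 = -2217.16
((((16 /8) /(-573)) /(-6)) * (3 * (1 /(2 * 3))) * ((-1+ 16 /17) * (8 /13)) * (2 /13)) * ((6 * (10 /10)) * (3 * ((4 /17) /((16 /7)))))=-28 /9328631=-0.00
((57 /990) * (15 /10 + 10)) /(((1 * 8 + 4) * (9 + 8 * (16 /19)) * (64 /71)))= 25631 /6589440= 0.00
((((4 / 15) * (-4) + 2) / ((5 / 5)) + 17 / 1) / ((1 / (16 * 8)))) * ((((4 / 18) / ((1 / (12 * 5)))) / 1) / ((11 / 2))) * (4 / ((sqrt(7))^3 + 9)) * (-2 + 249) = -272150528 / 1441 + 1905053696 * sqrt(7) / 12969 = 199779.75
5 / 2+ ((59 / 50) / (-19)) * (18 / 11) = 25063 / 10450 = 2.40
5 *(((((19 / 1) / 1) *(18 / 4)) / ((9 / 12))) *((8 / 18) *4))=3040 / 3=1013.33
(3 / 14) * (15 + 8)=69 / 14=4.93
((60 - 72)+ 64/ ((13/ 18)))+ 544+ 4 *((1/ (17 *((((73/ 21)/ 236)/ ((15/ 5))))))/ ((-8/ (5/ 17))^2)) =11575528553/ 18649748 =620.68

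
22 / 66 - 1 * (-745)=2236 / 3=745.33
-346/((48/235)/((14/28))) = -40655/48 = -846.98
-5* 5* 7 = -175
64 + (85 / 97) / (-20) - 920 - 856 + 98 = -626249 / 388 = -1614.04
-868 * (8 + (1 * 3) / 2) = -8246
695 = 695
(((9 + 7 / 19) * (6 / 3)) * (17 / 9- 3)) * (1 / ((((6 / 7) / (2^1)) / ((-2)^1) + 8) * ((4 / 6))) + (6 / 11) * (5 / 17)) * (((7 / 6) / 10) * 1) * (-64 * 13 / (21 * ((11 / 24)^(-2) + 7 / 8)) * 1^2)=31264842752 / 5185462995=6.03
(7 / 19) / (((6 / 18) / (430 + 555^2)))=6477555 / 19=340923.95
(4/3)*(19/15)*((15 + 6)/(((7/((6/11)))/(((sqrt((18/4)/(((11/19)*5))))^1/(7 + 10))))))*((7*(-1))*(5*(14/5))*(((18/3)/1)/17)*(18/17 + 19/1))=-140.63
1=1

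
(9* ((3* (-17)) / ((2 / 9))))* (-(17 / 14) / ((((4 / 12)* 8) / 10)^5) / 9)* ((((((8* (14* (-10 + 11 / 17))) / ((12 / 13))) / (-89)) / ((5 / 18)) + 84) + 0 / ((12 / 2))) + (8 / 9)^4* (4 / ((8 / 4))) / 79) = 1353153108910625 / 50398208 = 26849230.61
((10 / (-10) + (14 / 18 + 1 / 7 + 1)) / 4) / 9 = 29 / 1134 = 0.03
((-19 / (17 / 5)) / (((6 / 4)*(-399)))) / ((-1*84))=-5 / 44982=-0.00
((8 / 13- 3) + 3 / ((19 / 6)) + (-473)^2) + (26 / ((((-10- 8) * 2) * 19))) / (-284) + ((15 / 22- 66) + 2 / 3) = 3106522169567 / 13889304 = 223662.91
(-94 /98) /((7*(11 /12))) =-564 /3773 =-0.15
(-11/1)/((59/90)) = -990/59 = -16.78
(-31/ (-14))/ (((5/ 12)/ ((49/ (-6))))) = -217/ 5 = -43.40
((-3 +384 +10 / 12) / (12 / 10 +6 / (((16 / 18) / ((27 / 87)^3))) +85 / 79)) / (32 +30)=2.49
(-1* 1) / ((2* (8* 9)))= -0.01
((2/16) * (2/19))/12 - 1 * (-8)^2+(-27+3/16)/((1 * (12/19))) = -388337/3648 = -106.45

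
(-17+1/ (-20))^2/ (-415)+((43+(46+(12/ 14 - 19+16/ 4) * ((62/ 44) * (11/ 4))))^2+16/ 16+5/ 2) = 38138544299/ 32536000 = 1172.20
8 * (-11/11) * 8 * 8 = -512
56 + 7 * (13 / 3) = 259 / 3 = 86.33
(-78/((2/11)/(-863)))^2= 137068031529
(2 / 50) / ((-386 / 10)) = -1 / 965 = -0.00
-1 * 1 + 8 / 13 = -0.38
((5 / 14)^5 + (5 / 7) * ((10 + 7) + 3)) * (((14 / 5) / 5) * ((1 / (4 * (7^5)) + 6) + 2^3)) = 289372611429 / 2582630848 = 112.05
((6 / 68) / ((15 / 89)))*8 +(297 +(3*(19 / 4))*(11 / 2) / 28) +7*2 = 6054479 / 19040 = 317.99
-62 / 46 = -31 / 23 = -1.35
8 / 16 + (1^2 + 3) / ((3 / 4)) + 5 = 65 / 6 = 10.83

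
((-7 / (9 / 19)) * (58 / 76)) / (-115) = 203 / 2070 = 0.10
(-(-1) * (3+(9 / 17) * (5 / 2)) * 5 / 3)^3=374.16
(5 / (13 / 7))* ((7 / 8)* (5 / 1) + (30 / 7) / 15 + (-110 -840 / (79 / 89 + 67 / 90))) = -2269540135 / 1359592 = -1669.28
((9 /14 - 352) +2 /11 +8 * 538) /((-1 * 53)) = -608735 /8162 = -74.58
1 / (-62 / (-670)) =10.81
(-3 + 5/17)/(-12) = 23/102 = 0.23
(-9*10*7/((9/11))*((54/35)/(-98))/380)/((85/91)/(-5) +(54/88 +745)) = 84942/1984818185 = 0.00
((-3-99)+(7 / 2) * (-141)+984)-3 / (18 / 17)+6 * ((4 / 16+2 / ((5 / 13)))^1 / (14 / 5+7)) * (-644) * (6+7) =-578539 / 21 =-27549.48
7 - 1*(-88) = 95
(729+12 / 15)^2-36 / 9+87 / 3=13315826 / 25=532633.04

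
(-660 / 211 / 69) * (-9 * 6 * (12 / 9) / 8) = 0.41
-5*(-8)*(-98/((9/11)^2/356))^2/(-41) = -712824928668160/269001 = -2649896947.10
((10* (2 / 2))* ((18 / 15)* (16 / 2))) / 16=6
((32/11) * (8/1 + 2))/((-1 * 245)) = -64/539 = -0.12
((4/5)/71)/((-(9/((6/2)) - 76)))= 4/25915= 0.00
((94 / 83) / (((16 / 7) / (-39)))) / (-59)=12831 / 39176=0.33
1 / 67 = 0.01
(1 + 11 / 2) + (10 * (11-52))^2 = 336213 / 2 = 168106.50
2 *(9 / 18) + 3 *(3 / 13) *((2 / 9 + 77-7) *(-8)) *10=-50547 / 13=-3888.23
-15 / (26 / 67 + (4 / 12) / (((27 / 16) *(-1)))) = -81405 / 1034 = -78.73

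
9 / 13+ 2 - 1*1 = 22 / 13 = 1.69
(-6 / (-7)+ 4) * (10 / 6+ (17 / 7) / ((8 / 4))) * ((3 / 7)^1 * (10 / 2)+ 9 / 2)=63767 / 686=92.95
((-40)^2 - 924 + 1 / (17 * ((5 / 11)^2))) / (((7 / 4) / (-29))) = -33340836 / 2975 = -11207.00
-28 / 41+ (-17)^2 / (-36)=-12857 / 1476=-8.71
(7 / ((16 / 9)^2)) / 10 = 567 / 2560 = 0.22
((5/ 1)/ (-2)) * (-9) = 45/ 2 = 22.50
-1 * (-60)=60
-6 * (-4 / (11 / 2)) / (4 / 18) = 216 / 11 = 19.64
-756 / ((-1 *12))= 63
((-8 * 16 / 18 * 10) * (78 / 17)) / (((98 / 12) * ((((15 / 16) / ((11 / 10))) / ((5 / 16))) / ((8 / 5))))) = -292864 / 12495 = -23.44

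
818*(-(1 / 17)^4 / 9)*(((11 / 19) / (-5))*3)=8998 / 23803485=0.00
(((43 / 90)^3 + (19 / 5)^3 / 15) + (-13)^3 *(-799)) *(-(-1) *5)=6398457666431 / 729000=8777033.84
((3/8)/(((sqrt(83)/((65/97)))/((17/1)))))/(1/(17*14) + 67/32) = 525980*sqrt(83)/21439813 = 0.22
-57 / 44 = -1.30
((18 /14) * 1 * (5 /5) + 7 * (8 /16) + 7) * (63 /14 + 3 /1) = 2475 /28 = 88.39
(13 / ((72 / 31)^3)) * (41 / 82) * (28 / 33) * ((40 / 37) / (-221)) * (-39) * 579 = 2616096665 / 53802144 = 48.62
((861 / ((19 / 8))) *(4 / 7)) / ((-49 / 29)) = -114144 / 931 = -122.60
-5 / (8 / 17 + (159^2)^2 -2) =-85 / 10865192311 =-0.00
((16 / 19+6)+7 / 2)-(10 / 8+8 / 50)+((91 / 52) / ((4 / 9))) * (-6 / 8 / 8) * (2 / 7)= 1073319 / 121600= 8.83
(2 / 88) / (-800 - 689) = -0.00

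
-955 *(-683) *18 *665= 7807612050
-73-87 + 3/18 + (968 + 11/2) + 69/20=49027/60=817.12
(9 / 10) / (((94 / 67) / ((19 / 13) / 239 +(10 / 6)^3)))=6513874 / 2190435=2.97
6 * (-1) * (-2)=12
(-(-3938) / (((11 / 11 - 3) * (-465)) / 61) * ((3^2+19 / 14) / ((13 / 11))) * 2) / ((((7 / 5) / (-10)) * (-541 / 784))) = 30651816800 / 654069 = 46863.28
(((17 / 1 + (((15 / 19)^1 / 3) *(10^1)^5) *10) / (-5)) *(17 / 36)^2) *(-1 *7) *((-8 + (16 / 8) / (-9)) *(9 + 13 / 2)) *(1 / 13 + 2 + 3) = -127629199313693 / 2400840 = -53160226.97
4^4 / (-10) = -128 / 5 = -25.60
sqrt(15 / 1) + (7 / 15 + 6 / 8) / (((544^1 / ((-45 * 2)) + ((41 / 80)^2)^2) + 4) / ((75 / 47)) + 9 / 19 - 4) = -639129600000 / 2502727310843 + sqrt(15) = 3.62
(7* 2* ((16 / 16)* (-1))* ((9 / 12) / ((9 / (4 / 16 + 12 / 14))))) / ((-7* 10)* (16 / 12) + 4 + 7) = 0.02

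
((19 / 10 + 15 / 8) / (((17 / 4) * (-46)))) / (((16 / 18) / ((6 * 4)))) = -4077 / 7820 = -0.52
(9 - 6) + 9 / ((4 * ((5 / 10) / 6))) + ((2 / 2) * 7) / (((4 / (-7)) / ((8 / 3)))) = -8 / 3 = -2.67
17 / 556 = 0.03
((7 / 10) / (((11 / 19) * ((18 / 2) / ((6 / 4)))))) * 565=15029 / 132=113.86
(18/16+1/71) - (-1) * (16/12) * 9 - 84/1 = -40249/568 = -70.86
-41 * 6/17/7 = -2.07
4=4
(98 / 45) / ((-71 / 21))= -686 / 1065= -0.64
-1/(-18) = 1/18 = 0.06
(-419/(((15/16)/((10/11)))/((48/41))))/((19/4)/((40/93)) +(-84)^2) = -34324480/509957877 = -0.07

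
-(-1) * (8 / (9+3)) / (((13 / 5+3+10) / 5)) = 25 / 117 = 0.21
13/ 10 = 1.30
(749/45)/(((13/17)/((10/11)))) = 25466/1287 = 19.79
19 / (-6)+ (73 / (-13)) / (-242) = -3.14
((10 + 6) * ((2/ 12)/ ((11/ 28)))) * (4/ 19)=896/ 627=1.43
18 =18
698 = 698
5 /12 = 0.42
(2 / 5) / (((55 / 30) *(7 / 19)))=228 / 385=0.59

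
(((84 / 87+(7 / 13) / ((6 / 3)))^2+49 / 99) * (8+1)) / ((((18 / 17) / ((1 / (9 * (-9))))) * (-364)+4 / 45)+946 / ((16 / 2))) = 12422138085 / 21416668711009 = 0.00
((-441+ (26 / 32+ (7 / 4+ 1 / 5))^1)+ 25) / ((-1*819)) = 2543 / 5040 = 0.50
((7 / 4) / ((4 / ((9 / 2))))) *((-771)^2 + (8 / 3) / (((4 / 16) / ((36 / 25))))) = 1170335.96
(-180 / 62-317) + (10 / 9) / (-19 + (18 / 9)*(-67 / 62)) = -29279789 / 91512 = -319.96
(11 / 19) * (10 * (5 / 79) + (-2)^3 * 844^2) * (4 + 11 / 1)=-74282389830 / 1501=-49488600.82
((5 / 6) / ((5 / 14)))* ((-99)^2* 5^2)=571725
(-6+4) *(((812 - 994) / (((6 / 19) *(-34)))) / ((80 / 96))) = -3458 / 85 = -40.68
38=38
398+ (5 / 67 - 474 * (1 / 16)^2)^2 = 401.16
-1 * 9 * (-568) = 5112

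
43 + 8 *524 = 4235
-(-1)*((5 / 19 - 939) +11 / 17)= -303003 / 323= -938.09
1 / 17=0.06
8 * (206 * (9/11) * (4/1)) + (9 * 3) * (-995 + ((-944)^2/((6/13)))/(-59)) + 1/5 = -49778044/55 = -905055.35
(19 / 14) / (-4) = -19 / 56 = -0.34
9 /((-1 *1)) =-9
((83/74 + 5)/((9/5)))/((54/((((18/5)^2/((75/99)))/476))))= 4983/2201500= 0.00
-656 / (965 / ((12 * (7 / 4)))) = -13776 / 965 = -14.28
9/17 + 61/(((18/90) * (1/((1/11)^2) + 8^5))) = 301186/559113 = 0.54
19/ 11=1.73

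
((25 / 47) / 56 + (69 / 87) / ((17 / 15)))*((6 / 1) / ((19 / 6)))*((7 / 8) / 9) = 920365 / 7043984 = 0.13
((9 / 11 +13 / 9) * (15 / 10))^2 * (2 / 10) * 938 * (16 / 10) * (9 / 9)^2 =94130176 / 27225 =3457.49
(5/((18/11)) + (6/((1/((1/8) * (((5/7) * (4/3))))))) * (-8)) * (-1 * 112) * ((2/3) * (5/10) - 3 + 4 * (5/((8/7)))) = 119260/27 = 4417.04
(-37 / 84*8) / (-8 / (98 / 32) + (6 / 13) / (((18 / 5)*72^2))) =34909056 / 25878283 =1.35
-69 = -69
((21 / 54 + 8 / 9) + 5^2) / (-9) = -473 / 162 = -2.92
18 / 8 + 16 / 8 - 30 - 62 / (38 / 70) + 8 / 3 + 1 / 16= -125155 / 912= -137.23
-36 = -36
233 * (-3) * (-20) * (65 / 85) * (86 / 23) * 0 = 0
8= 8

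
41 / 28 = 1.46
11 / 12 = 0.92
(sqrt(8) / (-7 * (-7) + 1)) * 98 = 98 * sqrt(2) / 25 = 5.54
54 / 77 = 0.70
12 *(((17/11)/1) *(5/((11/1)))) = 1020/121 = 8.43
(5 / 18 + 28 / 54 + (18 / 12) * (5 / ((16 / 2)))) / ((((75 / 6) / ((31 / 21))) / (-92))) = -18.84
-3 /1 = -3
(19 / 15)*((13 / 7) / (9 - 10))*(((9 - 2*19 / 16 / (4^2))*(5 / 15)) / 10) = -279851 / 403200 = -0.69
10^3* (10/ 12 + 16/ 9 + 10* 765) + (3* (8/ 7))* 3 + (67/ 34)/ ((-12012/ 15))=9376175395289/ 1225224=7652621.39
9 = 9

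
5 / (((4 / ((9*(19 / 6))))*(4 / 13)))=3705 / 32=115.78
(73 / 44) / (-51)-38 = -85345 / 2244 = -38.03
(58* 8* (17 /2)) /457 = 3944 /457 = 8.63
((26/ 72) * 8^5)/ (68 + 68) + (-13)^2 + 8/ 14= 274795/ 1071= 256.58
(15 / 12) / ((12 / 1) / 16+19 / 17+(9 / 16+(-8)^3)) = -340 / 138603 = -0.00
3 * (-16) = -48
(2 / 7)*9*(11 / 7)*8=1584 / 49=32.33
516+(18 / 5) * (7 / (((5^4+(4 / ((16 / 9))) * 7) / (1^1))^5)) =285340052547228659964 / 552984597959745215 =516.00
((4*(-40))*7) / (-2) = 560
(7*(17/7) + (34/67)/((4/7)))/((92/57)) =136629/12328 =11.08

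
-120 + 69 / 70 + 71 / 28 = -16307 / 140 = -116.48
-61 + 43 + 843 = 825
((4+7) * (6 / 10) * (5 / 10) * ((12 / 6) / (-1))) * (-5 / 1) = 33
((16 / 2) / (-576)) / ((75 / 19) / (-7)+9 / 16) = 266 / 27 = 9.85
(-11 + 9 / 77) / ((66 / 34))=-14246 / 2541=-5.61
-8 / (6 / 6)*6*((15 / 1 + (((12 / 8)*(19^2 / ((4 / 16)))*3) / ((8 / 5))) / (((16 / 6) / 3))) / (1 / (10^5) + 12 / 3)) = -3143250000 / 57143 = -55006.74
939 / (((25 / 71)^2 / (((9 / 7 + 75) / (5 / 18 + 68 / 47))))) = 2138424442236 / 6383125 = 335012.15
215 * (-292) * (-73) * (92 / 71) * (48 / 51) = 6746087680 / 1207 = 5589136.44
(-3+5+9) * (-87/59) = -957/59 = -16.22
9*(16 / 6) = 24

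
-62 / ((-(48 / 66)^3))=41261 / 256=161.18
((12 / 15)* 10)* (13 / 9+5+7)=968 / 9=107.56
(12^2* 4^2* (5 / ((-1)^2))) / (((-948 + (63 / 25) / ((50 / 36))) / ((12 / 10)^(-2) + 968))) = -3487300000 / 295683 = -11794.05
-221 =-221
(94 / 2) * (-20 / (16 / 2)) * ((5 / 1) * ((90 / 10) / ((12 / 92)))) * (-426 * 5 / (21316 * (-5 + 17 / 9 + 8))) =777103875 / 937904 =828.55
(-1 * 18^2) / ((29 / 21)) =-234.62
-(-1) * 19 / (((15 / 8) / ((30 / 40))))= 38 / 5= 7.60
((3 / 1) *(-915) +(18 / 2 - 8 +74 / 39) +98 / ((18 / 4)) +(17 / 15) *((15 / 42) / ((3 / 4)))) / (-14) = 1113752 / 5733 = 194.27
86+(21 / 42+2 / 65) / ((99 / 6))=61513 / 715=86.03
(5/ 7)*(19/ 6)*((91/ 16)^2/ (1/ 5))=365.84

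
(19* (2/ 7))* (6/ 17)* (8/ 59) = 1824/ 7021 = 0.26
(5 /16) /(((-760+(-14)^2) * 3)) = -5 /27072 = -0.00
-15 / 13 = -1.15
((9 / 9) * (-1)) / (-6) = 1 / 6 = 0.17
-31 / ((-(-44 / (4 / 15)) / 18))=-3.38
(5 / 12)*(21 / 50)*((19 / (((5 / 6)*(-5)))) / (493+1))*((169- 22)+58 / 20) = -31479 / 130000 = -0.24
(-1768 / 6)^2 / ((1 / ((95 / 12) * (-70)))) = -1299170600 / 27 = -48117429.63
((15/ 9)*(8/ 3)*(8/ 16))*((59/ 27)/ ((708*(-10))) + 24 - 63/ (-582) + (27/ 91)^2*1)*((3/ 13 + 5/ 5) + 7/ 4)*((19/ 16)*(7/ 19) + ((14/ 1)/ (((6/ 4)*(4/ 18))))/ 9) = 48802750372325/ 59656881024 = 818.06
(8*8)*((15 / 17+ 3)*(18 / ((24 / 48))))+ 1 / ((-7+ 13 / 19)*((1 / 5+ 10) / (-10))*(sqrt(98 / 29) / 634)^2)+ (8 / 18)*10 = 27413.25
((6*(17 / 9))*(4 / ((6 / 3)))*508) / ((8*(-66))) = -2159 / 99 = -21.81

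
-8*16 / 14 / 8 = -8 / 7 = -1.14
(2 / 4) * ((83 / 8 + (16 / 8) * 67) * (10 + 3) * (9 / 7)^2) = 173745 / 112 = 1551.29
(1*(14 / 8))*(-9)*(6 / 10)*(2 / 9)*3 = -63 / 10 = -6.30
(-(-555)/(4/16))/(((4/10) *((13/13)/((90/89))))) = 499500/89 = 5612.36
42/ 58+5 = 166/ 29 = 5.72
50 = 50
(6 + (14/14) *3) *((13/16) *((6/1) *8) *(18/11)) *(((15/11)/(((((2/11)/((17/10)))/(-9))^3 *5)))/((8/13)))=-4853792547747/32000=-151681017.12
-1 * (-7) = 7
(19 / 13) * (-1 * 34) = -646 / 13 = -49.69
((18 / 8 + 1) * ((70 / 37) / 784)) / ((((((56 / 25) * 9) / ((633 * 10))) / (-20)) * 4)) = -8571875 / 696192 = -12.31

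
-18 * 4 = -72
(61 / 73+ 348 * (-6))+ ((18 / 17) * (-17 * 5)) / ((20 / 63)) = -346117 / 146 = -2370.66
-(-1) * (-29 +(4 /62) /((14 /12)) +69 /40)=-236267 /8680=-27.22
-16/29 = -0.55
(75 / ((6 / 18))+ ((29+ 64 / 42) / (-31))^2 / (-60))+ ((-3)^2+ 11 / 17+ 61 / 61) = 101857823383 / 432277020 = 235.63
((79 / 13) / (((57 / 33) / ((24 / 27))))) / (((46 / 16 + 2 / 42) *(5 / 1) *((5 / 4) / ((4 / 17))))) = 6228992 / 154628175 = 0.04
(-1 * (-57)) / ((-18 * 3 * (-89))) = 19 / 1602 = 0.01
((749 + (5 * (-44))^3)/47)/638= -10647251/29986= -355.07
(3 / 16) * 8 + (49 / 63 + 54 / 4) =142 / 9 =15.78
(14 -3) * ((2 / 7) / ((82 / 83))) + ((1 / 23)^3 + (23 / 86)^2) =84007604609 / 25826306884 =3.25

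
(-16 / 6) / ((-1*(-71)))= -8 / 213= -0.04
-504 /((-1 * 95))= 504 /95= 5.31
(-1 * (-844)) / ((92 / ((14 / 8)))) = 1477 / 92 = 16.05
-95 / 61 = -1.56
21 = 21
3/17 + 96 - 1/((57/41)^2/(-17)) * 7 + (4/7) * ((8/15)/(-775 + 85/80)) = 3776152122658/23938258365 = 157.75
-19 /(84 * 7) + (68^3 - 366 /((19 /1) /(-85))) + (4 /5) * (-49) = 17653443403 /55860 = 316030.14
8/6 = 4/3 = 1.33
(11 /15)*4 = 44 /15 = 2.93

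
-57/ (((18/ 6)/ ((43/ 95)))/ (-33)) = 283.80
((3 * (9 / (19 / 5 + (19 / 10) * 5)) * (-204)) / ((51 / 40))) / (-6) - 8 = 6136 / 133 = 46.14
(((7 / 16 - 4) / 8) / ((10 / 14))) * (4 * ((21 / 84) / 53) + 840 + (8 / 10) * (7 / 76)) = -44413593 / 84800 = -523.75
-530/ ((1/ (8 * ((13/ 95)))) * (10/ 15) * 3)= -5512/ 19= -290.11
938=938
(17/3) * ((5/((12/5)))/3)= 425/108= 3.94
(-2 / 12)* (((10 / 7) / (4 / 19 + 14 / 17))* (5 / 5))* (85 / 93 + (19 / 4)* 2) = -3128255 / 1304604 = -2.40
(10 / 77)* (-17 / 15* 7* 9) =-102 / 11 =-9.27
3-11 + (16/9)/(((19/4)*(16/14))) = -1312/171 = -7.67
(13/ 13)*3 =3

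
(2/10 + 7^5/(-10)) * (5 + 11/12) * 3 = -238631/8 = -29828.88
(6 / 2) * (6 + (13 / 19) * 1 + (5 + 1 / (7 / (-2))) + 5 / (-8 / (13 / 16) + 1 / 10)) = 786138 / 24073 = 32.66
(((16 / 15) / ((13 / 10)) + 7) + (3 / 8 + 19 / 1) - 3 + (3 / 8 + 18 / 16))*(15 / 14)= 40085 / 1456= 27.53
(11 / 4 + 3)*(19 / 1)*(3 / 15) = 437 / 20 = 21.85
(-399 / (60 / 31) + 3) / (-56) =4063 / 1120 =3.63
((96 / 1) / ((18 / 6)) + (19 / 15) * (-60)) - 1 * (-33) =-11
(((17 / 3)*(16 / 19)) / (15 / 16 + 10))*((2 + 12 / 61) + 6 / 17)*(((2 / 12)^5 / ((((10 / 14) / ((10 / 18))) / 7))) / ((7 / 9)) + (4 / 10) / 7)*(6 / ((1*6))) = 334138144 / 5175079875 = 0.06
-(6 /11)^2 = -36 /121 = -0.30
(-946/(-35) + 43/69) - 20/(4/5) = 6404/2415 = 2.65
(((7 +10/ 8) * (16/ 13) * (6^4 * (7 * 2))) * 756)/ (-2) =-905313024/ 13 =-69639463.38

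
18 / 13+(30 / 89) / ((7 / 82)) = 43194 / 8099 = 5.33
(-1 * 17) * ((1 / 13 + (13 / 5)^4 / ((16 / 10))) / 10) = -6328981 / 130000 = -48.68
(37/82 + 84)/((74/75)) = 519375/6068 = 85.59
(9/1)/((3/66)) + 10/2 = 203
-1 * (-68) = 68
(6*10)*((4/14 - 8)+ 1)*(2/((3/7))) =-1880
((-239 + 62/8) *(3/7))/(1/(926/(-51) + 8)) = 34225/34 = 1006.62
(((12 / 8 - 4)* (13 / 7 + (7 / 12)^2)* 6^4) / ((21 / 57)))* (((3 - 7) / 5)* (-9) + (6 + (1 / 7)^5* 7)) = -60023268315 / 235298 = -255094.68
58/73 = 0.79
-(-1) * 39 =39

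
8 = 8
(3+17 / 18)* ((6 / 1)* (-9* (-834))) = 177642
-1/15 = -0.07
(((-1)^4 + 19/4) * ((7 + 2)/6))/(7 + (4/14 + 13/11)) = 5313/5216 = 1.02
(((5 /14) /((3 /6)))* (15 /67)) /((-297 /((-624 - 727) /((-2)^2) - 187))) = 52475 /185724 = 0.28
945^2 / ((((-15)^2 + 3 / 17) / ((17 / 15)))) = 5735205 / 1276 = 4494.67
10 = 10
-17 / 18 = -0.94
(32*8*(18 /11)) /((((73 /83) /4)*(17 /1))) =1529856 /13651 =112.07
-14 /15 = -0.93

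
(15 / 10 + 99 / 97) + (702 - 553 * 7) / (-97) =6827 / 194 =35.19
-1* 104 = -104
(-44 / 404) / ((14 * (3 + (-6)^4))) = -11 / 1836786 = -0.00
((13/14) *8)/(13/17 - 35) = -442/2037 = -0.22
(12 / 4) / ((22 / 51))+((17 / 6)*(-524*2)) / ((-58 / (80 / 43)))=8411413 / 82302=102.20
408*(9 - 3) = 2448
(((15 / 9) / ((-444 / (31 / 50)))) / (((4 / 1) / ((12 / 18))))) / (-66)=31 / 5274720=0.00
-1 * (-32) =32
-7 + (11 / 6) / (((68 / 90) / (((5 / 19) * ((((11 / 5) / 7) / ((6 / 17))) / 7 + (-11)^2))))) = 8906823 / 126616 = 70.35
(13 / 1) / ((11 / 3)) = 39 / 11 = 3.55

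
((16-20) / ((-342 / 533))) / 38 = 533 / 3249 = 0.16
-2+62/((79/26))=1454/79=18.41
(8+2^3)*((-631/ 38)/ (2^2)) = -66.42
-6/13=-0.46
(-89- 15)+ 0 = -104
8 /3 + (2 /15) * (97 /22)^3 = 375211 /26620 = 14.10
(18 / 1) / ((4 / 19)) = 171 / 2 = 85.50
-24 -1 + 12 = -13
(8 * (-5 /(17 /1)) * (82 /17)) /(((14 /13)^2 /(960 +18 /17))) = -323445720 /34391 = -9404.95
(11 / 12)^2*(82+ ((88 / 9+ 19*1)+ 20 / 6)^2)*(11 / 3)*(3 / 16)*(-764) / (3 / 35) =-5731642.10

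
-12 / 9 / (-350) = 0.00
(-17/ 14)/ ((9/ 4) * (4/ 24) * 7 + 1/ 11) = -748/ 1673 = -0.45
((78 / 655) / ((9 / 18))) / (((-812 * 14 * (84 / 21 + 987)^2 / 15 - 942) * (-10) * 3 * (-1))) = -0.00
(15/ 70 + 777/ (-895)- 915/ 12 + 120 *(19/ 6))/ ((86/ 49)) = 53169123/ 307880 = 172.69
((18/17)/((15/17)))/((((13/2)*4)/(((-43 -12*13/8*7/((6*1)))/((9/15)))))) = -263/52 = -5.06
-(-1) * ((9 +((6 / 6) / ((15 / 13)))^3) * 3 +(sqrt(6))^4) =73072 / 1125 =64.95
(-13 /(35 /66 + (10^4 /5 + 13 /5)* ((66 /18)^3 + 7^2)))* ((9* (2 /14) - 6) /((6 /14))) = 424710 /584640619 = 0.00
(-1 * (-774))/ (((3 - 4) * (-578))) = 387/ 289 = 1.34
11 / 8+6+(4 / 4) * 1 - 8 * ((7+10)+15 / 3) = -1341 / 8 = -167.62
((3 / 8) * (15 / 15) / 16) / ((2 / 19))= 0.22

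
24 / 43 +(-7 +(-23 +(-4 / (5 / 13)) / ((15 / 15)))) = -39.84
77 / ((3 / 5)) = 385 / 3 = 128.33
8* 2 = 16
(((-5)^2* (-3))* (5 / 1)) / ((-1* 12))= 125 / 4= 31.25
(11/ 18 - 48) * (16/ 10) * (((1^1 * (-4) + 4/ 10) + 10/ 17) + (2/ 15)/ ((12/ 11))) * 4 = 30168904/ 34425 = 876.37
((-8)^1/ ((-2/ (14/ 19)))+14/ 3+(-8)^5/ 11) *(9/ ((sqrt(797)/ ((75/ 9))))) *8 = -372600400 *sqrt(797)/ 166573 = -63149.20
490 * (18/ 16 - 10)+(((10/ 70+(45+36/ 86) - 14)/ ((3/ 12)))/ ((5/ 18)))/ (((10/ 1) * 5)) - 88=-5330903/ 1204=-4427.66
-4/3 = -1.33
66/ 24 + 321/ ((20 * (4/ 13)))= 4393/ 80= 54.91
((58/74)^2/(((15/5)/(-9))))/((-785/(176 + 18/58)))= 444831/1074665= 0.41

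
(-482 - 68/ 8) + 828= 675/ 2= 337.50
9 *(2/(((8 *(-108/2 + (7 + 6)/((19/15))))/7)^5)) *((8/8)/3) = -41615795893/2164231946857955328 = -0.00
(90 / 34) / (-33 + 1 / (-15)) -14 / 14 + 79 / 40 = 37731 / 42160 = 0.89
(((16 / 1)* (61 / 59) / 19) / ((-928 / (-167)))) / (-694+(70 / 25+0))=-50935 / 224702208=-0.00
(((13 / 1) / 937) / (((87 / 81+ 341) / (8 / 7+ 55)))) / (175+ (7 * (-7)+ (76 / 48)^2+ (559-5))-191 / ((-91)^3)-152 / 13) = 534599200044 / 157489965197436047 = 0.00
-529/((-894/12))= 1058/149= 7.10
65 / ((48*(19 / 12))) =65 / 76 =0.86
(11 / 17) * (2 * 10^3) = 22000 / 17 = 1294.12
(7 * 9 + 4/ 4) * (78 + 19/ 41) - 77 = 202731/ 41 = 4944.66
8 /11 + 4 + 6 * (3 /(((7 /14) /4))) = 1636 /11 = 148.73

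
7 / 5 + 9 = 52 / 5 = 10.40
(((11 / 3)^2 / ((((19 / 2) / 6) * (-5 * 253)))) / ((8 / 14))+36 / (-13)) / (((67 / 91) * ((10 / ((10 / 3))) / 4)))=-6635468 / 1317555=-5.04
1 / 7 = 0.14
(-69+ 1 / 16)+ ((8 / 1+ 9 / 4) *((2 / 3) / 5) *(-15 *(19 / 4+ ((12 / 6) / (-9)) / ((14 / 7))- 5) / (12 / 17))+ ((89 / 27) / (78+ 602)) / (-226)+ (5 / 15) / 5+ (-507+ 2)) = -935072527 / 1659744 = -563.38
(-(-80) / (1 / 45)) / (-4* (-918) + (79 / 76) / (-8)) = 2188800 / 2232497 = 0.98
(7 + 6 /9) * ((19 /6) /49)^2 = 8303 /259308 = 0.03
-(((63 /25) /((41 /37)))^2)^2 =-29523585140721 /1103812890625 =-26.75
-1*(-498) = 498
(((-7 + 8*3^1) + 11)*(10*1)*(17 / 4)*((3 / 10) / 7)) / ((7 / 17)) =867 / 7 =123.86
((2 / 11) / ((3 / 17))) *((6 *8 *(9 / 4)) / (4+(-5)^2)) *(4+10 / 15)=5712 / 319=17.91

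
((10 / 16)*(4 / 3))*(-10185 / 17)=-16975 / 34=-499.26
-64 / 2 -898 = -930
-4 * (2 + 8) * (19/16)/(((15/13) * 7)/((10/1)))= -1235/21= -58.81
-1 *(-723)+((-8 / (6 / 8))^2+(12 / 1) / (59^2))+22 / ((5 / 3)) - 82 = 120300419 / 156645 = 767.98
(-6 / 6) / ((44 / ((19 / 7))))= -19 / 308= -0.06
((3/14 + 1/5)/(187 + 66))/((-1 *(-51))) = 29/903210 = 0.00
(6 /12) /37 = 1 /74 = 0.01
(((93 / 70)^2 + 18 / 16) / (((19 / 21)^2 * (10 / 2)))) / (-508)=-254907 / 183388000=-0.00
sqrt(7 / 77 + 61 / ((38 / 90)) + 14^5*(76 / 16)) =sqrt(111596592910) / 209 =1598.38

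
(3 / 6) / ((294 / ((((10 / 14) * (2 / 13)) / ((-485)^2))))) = 1 / 1258641930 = 0.00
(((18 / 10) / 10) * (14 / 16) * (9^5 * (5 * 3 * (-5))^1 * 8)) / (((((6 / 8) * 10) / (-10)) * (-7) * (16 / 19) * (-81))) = 124659 / 8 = 15582.38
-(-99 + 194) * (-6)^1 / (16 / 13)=3705 / 8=463.12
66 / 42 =11 / 7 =1.57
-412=-412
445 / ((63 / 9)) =445 / 7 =63.57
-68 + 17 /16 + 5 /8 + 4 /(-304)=-20163 /304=-66.33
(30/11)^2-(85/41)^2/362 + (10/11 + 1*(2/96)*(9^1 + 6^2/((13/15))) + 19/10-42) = -1175902771429/38288204240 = -30.71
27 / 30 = 9 / 10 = 0.90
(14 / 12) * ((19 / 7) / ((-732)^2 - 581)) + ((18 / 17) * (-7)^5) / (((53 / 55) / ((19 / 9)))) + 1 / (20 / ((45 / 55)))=-12408833639179849 / 318287602380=-38986.23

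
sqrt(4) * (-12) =-24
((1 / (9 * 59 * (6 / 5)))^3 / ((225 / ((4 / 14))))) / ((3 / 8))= 10 / 764027747973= 0.00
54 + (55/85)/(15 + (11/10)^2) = 1489178/27557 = 54.04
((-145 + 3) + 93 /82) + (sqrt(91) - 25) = -13601 /82 + sqrt(91) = -156.33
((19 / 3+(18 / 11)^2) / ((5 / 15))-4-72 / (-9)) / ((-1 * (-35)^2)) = -751 / 29645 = -0.03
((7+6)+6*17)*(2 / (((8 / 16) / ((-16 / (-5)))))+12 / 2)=2162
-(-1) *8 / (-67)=-8 / 67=-0.12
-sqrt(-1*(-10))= -sqrt(10)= -3.16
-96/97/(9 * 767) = -32/223197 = -0.00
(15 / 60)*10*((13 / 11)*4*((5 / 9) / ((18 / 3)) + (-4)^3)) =-224315 / 297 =-755.27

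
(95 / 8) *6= 285 / 4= 71.25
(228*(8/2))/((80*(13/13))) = 11.40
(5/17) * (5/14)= 25/238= 0.11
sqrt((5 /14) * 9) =3 * sqrt(70) /14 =1.79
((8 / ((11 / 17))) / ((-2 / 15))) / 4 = -255 / 11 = -23.18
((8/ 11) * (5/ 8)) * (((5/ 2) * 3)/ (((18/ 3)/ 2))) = 25/ 22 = 1.14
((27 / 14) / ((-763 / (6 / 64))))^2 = 6561 / 116843646976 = 0.00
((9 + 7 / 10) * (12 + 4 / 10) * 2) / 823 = 6014 / 20575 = 0.29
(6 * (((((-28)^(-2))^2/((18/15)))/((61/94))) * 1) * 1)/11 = 235/206217088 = 0.00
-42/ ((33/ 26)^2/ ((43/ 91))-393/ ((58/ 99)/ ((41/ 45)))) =4539080/ 65684113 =0.07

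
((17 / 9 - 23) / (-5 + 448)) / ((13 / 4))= -760 / 51831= -0.01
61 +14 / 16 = 495 / 8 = 61.88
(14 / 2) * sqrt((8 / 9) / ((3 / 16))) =56 * sqrt(6) / 9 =15.24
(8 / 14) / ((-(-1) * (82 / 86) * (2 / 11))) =946 / 287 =3.30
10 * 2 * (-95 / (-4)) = 475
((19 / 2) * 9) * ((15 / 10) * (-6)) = -1539 / 2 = -769.50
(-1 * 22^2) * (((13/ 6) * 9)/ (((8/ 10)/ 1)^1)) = -23595/ 2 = -11797.50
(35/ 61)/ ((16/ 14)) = 245/ 488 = 0.50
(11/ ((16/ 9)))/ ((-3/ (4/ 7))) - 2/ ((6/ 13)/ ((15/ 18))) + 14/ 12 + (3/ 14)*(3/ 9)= -895/ 252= -3.55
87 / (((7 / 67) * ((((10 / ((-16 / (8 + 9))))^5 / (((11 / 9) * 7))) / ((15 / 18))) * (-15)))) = 350175232 / 119800434375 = 0.00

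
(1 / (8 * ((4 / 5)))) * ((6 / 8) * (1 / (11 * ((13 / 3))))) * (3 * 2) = 135 / 9152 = 0.01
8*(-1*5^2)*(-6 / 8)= 150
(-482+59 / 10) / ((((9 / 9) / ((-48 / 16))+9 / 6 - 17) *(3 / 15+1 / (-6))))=85698 / 95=902.08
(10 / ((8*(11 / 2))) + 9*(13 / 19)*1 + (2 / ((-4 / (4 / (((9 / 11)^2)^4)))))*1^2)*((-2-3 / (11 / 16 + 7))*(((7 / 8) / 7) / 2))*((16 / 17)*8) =25210431857464 / 6270744988233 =4.02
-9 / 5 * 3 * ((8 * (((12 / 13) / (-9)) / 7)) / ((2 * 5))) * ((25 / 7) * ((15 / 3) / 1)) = 720 / 637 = 1.13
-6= -6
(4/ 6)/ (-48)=-1/ 72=-0.01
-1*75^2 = -5625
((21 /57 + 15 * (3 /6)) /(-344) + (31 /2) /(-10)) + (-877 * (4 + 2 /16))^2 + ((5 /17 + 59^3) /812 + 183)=11808058617389323 /902229440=13087645.00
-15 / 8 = -1.88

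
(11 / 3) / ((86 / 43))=11 / 6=1.83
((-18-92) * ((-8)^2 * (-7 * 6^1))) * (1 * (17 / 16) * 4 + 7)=3326400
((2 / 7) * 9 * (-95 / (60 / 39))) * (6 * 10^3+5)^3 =-481369420627875 / 14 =-34383530044848.21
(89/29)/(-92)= -89/2668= -0.03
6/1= 6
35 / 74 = 0.47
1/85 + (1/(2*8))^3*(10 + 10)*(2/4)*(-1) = 0.01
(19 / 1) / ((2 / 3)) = 28.50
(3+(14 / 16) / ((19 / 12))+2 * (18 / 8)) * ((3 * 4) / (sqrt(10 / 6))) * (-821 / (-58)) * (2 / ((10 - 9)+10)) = 1507356 * sqrt(15) / 30305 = 192.64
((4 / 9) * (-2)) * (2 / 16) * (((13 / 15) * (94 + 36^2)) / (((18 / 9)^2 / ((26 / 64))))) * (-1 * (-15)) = -117455 / 576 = -203.91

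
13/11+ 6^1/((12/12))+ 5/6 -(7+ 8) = -461/66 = -6.98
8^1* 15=120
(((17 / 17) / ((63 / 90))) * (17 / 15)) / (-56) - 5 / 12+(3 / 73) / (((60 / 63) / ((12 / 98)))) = -23624 / 53655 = -0.44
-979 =-979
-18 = -18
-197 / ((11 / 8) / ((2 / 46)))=-1576 / 253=-6.23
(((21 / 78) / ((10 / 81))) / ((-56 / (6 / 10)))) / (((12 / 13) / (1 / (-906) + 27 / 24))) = -109971 / 3865600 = -0.03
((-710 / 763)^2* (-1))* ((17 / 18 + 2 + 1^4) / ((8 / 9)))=-8947775 / 2328676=-3.84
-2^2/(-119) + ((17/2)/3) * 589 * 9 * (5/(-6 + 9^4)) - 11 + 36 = 199747/5474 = 36.49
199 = 199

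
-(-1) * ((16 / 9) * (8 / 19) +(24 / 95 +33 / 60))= 1061 / 684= 1.55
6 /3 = 2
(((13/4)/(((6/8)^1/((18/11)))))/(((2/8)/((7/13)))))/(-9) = -56/33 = -1.70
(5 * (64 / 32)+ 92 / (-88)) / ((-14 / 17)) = -3349 / 308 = -10.87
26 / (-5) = -26 / 5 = -5.20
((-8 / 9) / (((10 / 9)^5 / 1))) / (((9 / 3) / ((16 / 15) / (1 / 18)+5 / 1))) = -4.23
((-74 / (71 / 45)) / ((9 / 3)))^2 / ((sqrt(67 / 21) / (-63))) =-77622300 * sqrt(1407) / 337747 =-8620.69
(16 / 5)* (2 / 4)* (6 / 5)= 1.92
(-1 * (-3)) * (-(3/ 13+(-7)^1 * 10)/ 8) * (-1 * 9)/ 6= -8163/ 208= -39.25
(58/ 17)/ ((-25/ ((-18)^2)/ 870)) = -3269808/ 85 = -38468.33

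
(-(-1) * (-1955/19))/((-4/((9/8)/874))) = 765/23104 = 0.03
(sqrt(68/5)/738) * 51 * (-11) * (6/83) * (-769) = 287606 * sqrt(85)/17015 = 155.84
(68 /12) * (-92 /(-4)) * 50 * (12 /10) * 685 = 5356700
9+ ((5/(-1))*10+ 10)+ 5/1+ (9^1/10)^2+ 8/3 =-6757/300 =-22.52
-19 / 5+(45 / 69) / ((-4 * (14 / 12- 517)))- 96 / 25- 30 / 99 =-7.94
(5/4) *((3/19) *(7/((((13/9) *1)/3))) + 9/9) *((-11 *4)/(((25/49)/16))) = -7019936/1235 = -5684.16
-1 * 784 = -784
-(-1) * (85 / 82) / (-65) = -0.02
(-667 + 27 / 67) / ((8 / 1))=-22331 / 268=-83.32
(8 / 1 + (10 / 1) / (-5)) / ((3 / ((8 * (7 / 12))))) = 9.33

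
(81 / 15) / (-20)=-27 / 100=-0.27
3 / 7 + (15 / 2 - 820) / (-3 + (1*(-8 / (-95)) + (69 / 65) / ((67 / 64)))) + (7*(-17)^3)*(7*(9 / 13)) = -4761021971717 / 28640066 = -166236.42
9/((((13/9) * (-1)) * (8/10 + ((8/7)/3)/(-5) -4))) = 8505/4472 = 1.90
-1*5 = -5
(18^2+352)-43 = 633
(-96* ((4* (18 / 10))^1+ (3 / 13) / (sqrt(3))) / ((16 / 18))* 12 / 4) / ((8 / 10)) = -2916 -405* sqrt(3) / 13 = -2969.96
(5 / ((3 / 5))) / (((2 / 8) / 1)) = 100 / 3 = 33.33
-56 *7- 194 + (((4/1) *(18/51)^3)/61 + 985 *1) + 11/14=1677393817/4195702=399.79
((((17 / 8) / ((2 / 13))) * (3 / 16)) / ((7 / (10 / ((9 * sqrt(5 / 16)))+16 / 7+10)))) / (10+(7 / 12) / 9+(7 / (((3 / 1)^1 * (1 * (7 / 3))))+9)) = 1989 * sqrt(5) / 121352+769743 / 3397856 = 0.26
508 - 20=488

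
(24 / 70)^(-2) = 1225 / 144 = 8.51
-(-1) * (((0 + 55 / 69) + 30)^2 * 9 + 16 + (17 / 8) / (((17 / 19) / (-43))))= 8450.03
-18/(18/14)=-14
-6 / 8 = -3 / 4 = -0.75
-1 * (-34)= 34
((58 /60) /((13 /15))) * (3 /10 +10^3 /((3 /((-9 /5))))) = -173913 /260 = -668.90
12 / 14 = 6 / 7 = 0.86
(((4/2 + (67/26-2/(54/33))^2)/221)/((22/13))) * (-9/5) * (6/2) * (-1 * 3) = 1123/6760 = 0.17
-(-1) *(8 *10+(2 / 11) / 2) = 881 / 11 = 80.09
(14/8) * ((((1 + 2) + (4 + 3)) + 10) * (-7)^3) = -12005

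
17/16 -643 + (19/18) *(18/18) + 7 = -91279/144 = -633.88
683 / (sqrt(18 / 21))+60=60+683*sqrt(42) / 6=797.72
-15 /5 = -3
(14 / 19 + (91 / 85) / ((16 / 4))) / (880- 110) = 927 / 710600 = 0.00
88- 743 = -655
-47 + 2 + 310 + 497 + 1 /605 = 461011 /605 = 762.00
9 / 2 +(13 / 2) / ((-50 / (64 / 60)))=3271 / 750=4.36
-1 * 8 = -8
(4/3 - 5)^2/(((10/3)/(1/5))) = 121/150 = 0.81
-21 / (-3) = 7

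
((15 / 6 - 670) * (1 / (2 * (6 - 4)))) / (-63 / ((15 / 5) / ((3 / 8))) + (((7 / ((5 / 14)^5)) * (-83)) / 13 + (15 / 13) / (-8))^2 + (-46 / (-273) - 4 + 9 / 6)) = -370149609375000 / 131234524650560855509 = -0.00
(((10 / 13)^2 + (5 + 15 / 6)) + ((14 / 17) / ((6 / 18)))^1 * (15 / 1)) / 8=259435 / 45968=5.64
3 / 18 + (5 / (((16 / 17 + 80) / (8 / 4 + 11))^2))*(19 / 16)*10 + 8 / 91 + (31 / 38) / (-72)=418341295819 / 235702591488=1.77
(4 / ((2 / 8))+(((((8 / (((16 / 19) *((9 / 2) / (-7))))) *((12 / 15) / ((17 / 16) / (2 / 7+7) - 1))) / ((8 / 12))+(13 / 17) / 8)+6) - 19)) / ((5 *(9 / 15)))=221707 / 27880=7.95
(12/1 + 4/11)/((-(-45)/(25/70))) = 68/693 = 0.10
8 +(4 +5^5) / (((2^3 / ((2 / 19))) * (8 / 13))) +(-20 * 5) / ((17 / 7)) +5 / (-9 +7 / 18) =10620459 / 320416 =33.15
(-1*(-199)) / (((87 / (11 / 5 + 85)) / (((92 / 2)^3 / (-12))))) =-2111315176 / 1305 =-1617866.04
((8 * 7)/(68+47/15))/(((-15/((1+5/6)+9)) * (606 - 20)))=-910/937893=-0.00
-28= -28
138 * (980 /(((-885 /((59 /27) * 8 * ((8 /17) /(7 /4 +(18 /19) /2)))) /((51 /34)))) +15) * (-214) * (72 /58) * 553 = -14957045618704 /83317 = -179519733.29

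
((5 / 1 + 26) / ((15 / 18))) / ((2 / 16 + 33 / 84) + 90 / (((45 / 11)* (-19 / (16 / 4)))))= -9.04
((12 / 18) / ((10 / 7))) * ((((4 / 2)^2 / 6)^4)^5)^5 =8873554201597605810476922437632 / 7730662810980169965546916946484319090531612830015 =0.00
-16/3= -5.33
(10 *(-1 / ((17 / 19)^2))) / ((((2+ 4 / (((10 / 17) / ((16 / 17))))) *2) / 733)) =-6615325 / 12138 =-545.01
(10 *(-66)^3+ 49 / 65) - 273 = -186890096 / 65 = -2875232.25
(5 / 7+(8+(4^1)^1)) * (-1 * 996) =-88644 / 7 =-12663.43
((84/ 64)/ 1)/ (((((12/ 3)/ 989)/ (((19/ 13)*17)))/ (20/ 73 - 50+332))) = 69116511261/ 30368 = 2275965.20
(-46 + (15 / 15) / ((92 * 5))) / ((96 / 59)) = -28.27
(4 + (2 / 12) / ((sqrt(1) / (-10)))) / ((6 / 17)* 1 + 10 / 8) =476 / 327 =1.46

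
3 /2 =1.50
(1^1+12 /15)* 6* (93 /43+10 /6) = 8892 /215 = 41.36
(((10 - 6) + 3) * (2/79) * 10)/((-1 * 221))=-0.01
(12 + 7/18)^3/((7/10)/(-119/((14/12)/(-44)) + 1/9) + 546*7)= 2239704399155/4501780645068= 0.50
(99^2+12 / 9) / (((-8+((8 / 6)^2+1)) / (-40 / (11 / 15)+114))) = -57696534 / 517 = -111598.71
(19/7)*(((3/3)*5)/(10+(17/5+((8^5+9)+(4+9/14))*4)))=475/4589899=0.00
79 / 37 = 2.14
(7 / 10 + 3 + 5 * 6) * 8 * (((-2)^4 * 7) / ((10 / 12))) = 905856 / 25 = 36234.24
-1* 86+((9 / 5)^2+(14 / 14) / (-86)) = -177959 / 2150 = -82.77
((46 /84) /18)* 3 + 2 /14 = 59 /252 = 0.23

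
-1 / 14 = -0.07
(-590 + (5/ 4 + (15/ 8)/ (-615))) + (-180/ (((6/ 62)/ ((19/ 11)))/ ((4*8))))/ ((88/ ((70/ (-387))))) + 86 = -1492095727/ 5119752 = -291.44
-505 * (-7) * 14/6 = 24745/3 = 8248.33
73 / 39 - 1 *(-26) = 27.87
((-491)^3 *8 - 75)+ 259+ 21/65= -946965983.68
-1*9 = -9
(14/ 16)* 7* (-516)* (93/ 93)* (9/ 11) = -56889/ 22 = -2585.86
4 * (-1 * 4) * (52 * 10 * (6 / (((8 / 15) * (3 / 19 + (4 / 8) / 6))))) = -4268160 / 11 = -388014.55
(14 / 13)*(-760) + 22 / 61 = -648754 / 793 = -818.10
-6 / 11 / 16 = -3 / 88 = -0.03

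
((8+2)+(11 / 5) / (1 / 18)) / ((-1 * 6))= -124 / 15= -8.27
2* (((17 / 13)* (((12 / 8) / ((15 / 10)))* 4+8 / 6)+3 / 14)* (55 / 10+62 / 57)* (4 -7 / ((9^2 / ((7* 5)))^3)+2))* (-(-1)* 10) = 42572105693375 / 8269753401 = 5147.93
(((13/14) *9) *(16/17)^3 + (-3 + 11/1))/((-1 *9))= -514744/309519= -1.66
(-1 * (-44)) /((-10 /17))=-374 /5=-74.80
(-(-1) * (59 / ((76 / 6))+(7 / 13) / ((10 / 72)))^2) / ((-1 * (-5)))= 444408561 / 30504500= 14.57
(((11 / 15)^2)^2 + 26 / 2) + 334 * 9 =152851516 / 50625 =3019.29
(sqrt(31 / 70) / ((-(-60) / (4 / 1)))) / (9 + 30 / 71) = 71*sqrt(2170) / 702450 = 0.00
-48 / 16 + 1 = -2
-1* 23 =-23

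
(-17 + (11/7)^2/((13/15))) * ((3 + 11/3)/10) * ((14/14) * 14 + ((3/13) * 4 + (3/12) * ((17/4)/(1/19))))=-32914621/99372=-331.23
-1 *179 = -179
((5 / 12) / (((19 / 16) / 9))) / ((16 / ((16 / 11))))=60 / 209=0.29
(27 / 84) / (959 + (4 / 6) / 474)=6399 / 19091800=0.00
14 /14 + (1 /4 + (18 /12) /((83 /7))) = 457 /332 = 1.38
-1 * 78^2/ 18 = -338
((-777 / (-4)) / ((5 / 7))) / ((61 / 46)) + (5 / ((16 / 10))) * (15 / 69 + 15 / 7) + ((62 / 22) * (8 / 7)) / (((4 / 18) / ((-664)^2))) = 3451774908496 / 540155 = 6390341.49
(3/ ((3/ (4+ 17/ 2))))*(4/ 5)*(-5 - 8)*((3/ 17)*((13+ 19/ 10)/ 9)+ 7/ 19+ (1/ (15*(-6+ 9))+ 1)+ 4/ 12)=-761917/ 2907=-262.10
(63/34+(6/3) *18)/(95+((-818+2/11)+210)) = -14157/191794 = -0.07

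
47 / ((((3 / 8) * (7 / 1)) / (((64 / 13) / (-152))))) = -3008 / 5187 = -0.58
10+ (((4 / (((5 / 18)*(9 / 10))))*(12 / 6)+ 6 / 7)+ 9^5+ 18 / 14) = 413652 / 7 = 59093.14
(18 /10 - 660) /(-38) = 3291 /190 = 17.32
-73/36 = -2.03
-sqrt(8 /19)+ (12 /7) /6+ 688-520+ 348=3614 /7-2 * sqrt(38) /19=515.64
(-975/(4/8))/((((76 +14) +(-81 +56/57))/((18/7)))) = -2000700/3983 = -502.31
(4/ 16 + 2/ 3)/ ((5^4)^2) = 11/ 4687500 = 0.00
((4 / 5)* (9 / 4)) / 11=0.16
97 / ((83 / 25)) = 2425 / 83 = 29.22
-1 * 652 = -652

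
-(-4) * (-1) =-4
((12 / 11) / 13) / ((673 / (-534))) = -6408 / 96239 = -0.07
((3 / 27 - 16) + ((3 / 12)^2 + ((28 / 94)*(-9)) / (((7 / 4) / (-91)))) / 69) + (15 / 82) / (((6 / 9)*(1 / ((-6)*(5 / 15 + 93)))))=-1069189531 / 6382224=-167.53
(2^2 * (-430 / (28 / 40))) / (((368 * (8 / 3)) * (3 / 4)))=-3.34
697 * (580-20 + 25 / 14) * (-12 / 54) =-5481905 / 63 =-87014.37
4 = 4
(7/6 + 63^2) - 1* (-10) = 3980.17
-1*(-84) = 84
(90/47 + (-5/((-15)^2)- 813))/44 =-428873/23265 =-18.43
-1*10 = -10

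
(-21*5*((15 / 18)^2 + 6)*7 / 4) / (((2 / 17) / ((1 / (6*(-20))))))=200753 / 2304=87.13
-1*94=-94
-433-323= -756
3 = 3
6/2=3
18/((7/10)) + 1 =187/7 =26.71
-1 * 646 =-646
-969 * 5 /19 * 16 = -4080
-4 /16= -1 /4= -0.25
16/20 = 4/5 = 0.80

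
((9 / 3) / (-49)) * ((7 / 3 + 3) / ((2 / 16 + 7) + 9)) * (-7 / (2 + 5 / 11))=1408 / 24381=0.06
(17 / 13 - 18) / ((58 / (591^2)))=-75793977 / 754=-100522.52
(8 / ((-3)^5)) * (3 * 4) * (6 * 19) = -1216 / 27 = -45.04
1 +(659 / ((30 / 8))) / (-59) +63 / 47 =-26542 / 41595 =-0.64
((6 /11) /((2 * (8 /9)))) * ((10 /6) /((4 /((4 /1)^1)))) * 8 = 45 /11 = 4.09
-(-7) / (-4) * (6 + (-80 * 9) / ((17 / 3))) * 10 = 36015 / 17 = 2118.53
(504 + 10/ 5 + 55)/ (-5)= -561/ 5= -112.20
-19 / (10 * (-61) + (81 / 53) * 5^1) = 1007 / 31925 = 0.03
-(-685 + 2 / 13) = 8903 / 13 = 684.85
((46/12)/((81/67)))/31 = 1541/15066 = 0.10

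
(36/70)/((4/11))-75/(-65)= 2337/910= 2.57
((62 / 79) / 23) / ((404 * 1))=31 / 367034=0.00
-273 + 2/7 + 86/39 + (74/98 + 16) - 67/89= -43286273/170079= -254.51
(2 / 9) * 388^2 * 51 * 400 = 2047398400 / 3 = 682466133.33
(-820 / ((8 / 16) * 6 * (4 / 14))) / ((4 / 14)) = -10045 / 3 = -3348.33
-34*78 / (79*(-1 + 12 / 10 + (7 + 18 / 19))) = -41990 / 10191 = -4.12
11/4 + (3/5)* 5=23/4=5.75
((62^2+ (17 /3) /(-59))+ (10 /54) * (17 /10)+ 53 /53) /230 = 12250867 /732780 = 16.72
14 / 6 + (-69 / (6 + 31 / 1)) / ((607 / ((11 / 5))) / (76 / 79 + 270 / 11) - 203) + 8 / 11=15969841603 / 5201378193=3.07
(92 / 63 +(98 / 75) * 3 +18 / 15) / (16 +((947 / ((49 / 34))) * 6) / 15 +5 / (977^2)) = 69249169892 / 2934432197505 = 0.02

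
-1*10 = -10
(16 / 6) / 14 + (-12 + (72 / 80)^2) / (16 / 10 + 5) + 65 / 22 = 6697 / 4620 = 1.45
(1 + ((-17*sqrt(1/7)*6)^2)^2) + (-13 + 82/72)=3896736617/1764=2209034.36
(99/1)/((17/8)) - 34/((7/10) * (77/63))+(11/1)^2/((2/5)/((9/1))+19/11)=86263983/1147993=75.14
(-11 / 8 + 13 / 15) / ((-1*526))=61 / 63120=0.00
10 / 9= 1.11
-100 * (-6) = 600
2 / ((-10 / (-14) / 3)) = 8.40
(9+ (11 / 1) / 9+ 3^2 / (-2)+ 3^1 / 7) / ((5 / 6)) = 155 / 21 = 7.38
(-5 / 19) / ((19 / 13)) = -65 / 361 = -0.18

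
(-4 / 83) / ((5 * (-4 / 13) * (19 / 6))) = 0.01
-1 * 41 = -41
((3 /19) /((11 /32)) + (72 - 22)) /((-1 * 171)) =-0.30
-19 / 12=-1.58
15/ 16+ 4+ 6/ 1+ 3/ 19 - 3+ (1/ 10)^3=307663/ 38000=8.10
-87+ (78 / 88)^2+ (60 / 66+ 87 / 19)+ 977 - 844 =1922835 / 36784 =52.27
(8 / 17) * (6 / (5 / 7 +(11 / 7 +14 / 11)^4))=421836492 / 9882809053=0.04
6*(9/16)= 27/8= 3.38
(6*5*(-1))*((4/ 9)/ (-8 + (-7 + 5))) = 1.33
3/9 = 1/3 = 0.33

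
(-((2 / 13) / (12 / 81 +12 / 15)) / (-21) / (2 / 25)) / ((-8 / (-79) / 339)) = 30128625 / 93184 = 323.32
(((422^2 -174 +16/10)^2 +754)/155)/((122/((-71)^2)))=1994505561346387/236375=8437887091.89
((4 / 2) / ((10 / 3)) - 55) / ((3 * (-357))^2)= -16 / 337365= -0.00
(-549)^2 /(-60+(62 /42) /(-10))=-63294210 /12631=-5011.02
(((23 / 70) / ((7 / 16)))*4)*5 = 736 / 49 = 15.02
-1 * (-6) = 6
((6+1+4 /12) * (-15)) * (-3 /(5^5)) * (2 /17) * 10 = 264 /2125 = 0.12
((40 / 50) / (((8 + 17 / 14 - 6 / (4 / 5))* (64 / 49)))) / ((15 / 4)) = 343 / 3600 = 0.10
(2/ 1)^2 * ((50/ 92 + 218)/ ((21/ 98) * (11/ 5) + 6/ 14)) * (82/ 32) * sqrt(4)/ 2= 228985/ 92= 2488.97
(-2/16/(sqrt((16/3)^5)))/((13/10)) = -45*sqrt(3)/53248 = -0.00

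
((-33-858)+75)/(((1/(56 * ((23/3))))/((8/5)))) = -2802688/5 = -560537.60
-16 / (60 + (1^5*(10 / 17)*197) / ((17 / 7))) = -2312 / 15565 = -0.15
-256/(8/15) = -480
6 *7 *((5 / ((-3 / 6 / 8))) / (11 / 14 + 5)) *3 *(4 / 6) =-31360 / 27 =-1161.48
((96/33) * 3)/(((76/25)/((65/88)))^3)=0.13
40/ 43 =0.93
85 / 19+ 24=541 / 19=28.47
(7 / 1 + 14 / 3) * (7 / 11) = 245 / 33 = 7.42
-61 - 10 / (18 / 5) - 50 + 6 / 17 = -17354 / 153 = -113.42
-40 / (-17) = 40 / 17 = 2.35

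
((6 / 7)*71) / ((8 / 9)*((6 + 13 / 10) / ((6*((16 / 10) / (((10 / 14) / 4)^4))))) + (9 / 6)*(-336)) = -0.12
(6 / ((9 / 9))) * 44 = 264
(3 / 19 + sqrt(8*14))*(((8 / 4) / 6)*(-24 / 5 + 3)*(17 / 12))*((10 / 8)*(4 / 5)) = -17*sqrt(7) / 5 - 51 / 380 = -9.13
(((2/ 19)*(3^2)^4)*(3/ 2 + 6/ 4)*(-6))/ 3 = -78732/ 19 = -4143.79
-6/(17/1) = -6/17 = -0.35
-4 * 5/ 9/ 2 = -10/ 9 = -1.11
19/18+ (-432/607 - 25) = -269393/10926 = -24.66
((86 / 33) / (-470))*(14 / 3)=-602 / 23265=-0.03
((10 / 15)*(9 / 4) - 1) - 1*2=-3 / 2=-1.50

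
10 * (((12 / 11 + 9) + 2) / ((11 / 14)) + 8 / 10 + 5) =25638 / 121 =211.88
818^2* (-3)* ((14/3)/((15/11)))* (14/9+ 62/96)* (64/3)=-322620201.80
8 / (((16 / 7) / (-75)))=-525 / 2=-262.50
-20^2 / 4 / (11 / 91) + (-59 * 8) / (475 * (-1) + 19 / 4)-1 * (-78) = -127954 / 171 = -748.27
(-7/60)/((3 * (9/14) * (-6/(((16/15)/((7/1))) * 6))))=56/6075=0.01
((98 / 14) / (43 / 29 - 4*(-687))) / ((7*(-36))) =-29 / 2870460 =-0.00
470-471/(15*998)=2345143/4990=469.97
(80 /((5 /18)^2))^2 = 26873856 /25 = 1074954.24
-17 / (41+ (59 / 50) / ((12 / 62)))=-5100 / 14129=-0.36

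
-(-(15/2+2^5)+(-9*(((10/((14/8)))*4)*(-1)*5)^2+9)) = 11522989/98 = 117581.52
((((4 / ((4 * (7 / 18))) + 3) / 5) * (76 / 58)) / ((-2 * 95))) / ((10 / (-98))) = 273 / 3625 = 0.08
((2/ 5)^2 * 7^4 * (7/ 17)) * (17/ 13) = 67228/ 325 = 206.86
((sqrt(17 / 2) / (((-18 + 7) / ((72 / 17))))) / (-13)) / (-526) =-18 * sqrt(34) / 639353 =-0.00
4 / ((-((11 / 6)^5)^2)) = -241864704 / 25937424601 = -0.01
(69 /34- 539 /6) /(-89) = 4478 /4539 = 0.99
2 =2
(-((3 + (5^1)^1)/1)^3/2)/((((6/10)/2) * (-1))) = 2560/3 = 853.33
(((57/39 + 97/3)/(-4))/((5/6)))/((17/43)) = -28337/1105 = -25.64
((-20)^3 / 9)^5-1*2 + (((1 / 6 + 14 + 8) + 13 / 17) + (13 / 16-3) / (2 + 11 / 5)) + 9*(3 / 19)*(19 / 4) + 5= -8912895999999483459031 / 16061328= -554928957306611.47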